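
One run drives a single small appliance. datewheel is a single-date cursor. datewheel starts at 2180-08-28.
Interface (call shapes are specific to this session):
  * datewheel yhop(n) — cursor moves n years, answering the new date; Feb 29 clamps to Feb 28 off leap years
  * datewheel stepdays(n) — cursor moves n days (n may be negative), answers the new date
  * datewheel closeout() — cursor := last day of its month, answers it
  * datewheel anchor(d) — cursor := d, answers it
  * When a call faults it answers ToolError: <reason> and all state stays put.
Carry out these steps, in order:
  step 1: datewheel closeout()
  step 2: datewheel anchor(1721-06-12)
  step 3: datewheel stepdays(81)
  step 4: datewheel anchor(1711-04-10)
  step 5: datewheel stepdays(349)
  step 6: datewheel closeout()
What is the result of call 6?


Answer: 1712-03-31

Derivation:
Do: datewheel closeout[]
See: 2180-08-31
Do: datewheel anchor[d='1721-06-12']
See: 1721-06-12
Do: datewheel stepdays[n='81']
See: 1721-09-01
Do: datewheel anchor[d='1711-04-10']
See: 1711-04-10
Do: datewheel stepdays[n='349']
See: 1712-03-24
Do: datewheel closeout[]
See: 1712-03-31


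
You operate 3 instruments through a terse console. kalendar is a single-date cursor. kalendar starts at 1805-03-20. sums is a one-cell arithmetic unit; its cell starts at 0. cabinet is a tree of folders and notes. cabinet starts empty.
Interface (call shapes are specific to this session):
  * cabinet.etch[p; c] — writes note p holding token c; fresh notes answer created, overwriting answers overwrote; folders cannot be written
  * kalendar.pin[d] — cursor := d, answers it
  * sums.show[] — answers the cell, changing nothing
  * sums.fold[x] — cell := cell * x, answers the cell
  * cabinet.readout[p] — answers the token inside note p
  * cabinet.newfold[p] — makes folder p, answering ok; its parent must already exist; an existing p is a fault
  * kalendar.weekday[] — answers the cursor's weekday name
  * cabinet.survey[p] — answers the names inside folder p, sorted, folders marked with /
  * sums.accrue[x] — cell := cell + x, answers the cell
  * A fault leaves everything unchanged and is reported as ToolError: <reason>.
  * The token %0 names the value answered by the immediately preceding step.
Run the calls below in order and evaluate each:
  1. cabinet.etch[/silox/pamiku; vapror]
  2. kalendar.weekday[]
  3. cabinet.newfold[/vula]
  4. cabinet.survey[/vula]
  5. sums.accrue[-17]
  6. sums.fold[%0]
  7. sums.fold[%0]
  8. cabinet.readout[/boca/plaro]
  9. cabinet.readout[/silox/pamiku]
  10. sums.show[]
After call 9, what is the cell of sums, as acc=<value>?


Answer: acc=83521

Derivation:
>>> cabinet.etch p→/silox/pamiku c→vapror
:: ToolError: no parent
>>> kalendar.weekday
:: Wednesday
>>> cabinet.newfold p→/vula
:: ok
>>> cabinet.survey p→/vula
:: []
>>> sums.accrue x→-17
:: -17
>>> sums.fold x→%0
:: 289
>>> sums.fold x→%0
:: 83521
>>> cabinet.readout p→/boca/plaro
:: ToolError: not found
>>> cabinet.readout p→/silox/pamiku
:: ToolError: not found
>>> sums.show
:: 83521


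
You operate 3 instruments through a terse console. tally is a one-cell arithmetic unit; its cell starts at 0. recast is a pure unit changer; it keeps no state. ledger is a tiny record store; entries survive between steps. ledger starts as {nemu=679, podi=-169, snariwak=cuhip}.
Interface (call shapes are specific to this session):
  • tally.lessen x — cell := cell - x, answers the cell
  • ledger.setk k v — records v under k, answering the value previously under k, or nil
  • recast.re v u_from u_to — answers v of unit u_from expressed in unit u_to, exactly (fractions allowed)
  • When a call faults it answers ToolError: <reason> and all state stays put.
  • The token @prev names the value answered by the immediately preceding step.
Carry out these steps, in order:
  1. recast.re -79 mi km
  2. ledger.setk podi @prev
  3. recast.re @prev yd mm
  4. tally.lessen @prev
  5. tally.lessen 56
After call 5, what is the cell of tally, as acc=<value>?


==> re(v=-79, u_from=mi, u_to=km)
<== -1986534/15625
==> setk(k=podi, v=@prev)
<== -169
==> re(v=@prev, u_from=yd, u_to=mm)
<== -772668/5
==> lessen(x=@prev)
<== 772668/5
==> lessen(x=56)
<== 772388/5

Answer: acc=772388/5


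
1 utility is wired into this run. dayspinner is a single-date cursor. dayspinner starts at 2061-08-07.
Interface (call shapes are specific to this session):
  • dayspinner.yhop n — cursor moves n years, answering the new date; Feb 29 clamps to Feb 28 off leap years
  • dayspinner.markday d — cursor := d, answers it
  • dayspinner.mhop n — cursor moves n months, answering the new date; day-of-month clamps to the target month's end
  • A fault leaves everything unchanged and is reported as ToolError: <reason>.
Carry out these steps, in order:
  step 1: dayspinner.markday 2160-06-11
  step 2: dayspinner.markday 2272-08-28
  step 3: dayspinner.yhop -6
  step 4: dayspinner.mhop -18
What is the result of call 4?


# markday(d→2160-06-11) => 2160-06-11
# markday(d→2272-08-28) => 2272-08-28
# yhop(n→-6) => 2266-08-28
# mhop(n→-18) => 2265-02-28

Answer: 2265-02-28


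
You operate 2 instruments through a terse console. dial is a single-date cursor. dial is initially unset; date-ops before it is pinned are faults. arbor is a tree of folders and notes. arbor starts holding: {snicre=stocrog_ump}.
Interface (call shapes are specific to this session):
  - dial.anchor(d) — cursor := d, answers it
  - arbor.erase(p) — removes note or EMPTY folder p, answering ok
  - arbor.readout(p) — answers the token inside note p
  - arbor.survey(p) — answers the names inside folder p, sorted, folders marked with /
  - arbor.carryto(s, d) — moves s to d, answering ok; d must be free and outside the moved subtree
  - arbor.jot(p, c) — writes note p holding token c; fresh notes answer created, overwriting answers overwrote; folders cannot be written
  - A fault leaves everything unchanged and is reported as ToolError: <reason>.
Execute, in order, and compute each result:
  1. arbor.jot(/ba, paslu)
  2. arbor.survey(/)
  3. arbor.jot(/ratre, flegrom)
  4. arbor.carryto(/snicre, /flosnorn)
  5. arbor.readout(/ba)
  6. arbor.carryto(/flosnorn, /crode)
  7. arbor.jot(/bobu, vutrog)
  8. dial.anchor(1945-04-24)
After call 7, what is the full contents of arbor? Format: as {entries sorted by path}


Answer: {ba=paslu, bobu=vutrog, crode=stocrog_ump, ratre=flegrom}

Derivation:
Do: jot[p→/ba; c→paslu]
See: created
Do: survey[p→/]
See: [ba, snicre]
Do: jot[p→/ratre; c→flegrom]
See: created
Do: carryto[s→/snicre; d→/flosnorn]
See: ok
Do: readout[p→/ba]
See: paslu
Do: carryto[s→/flosnorn; d→/crode]
See: ok
Do: jot[p→/bobu; c→vutrog]
See: created
Do: anchor[d→1945-04-24]
See: 1945-04-24


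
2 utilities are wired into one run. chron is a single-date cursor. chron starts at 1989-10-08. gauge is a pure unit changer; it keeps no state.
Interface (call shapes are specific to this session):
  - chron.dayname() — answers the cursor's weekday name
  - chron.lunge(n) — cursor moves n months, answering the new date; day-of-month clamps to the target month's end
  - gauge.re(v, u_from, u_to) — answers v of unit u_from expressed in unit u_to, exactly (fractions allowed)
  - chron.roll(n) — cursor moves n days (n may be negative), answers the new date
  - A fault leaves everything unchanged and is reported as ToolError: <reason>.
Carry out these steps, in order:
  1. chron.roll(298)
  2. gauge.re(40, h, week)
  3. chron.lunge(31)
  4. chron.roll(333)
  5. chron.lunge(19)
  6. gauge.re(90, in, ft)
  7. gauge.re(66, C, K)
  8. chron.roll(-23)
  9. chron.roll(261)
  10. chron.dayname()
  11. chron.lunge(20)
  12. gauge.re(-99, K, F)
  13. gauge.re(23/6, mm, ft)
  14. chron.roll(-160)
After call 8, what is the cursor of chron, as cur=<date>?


Answer: cur=1995-08-06

Derivation:
-> chron.roll(n='298')
<- 1990-08-02
-> gauge.re(v='40', u_from='h', u_to='week')
<- 5/21
-> chron.lunge(n='31')
<- 1993-03-02
-> chron.roll(n='333')
<- 1994-01-29
-> chron.lunge(n='19')
<- 1995-08-29
-> gauge.re(v='90', u_from='in', u_to='ft')
<- 15/2
-> gauge.re(v='66', u_from='C', u_to='K')
<- 6783/20
-> chron.roll(n='-23')
<- 1995-08-06
-> chron.roll(n='261')
<- 1996-04-23
-> chron.dayname()
<- Tuesday
-> chron.lunge(n='20')
<- 1997-12-23
-> gauge.re(v='-99', u_from='K', u_to='F')
<- -63787/100
-> gauge.re(v='23/6', u_from='mm', u_to='ft')
<- 115/9144
-> chron.roll(n='-160')
<- 1997-07-16


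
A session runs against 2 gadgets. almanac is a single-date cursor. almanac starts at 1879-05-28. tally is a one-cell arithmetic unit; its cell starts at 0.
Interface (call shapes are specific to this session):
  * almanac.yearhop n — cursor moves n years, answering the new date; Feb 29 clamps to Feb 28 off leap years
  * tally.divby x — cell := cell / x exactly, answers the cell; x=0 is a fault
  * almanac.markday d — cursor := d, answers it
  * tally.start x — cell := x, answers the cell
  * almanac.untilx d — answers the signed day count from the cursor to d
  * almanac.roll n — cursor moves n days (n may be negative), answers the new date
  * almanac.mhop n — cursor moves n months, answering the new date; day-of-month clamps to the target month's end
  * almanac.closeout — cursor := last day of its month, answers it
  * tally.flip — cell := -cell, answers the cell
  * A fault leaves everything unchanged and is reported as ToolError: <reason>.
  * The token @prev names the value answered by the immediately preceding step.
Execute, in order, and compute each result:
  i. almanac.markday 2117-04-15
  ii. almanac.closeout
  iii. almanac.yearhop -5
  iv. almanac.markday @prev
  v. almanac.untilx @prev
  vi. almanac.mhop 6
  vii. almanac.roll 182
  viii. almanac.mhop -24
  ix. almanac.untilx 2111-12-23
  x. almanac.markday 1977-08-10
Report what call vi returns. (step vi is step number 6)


Answer: 2112-10-30

Derivation:
Do: almanac.markday[d=2117-04-15]
See: 2117-04-15
Do: almanac.closeout[]
See: 2117-04-30
Do: almanac.yearhop[n=-5]
See: 2112-04-30
Do: almanac.markday[d=@prev]
See: 2112-04-30
Do: almanac.untilx[d=@prev]
See: 0
Do: almanac.mhop[n=6]
See: 2112-10-30
Do: almanac.roll[n=182]
See: 2113-04-30
Do: almanac.mhop[n=-24]
See: 2111-04-30
Do: almanac.untilx[d=2111-12-23]
See: 237
Do: almanac.markday[d=1977-08-10]
See: 1977-08-10


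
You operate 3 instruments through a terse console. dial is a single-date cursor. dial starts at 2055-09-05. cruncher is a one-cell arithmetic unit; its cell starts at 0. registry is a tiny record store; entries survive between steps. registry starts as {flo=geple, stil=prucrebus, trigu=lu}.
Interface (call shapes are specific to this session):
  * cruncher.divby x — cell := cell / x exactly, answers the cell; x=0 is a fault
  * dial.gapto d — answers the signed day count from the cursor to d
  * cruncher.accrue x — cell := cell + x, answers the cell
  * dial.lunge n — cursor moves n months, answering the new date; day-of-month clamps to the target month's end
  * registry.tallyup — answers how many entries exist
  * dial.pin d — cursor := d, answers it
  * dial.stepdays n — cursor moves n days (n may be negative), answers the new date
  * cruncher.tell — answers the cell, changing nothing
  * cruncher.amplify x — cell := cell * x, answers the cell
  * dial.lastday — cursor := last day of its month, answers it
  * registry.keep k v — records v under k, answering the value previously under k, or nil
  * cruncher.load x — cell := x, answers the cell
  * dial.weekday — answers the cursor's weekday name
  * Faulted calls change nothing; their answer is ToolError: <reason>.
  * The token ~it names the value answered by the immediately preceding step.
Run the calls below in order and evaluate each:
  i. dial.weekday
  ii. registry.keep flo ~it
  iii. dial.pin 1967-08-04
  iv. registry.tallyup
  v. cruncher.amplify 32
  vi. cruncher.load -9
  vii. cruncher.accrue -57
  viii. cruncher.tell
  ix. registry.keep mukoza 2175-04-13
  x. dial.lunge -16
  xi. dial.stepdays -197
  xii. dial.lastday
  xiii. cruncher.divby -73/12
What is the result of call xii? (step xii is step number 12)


>>> dial.weekday
= Sunday
>>> registry.keep flo ~it
= geple
>>> dial.pin 1967-08-04
= 1967-08-04
>>> registry.tallyup
= 3
>>> cruncher.amplify 32
= 0
>>> cruncher.load -9
= -9
>>> cruncher.accrue -57
= -66
>>> cruncher.tell
= -66
>>> registry.keep mukoza 2175-04-13
= nil
>>> dial.lunge -16
= 1966-04-04
>>> dial.stepdays -197
= 1965-09-19
>>> dial.lastday
= 1965-09-30
>>> cruncher.divby -73/12
= 792/73

Answer: 1965-09-30


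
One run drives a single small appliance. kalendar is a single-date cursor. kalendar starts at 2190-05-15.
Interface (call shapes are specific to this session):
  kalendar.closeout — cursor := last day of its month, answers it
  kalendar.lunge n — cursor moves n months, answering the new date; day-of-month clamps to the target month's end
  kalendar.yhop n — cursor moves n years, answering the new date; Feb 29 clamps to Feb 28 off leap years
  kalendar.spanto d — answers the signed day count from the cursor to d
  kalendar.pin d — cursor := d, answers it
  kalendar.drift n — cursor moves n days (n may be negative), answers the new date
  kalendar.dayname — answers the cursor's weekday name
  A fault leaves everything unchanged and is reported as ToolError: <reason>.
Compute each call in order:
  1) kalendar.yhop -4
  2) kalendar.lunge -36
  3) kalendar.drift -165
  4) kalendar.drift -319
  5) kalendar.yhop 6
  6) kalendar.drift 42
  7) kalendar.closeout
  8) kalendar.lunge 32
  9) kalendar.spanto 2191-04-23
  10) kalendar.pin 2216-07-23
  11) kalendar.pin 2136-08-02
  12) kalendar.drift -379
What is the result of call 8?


→ yhop(n='-4')
← 2186-05-15
→ lunge(n='-36')
← 2183-05-15
→ drift(n='-165')
← 2182-12-01
→ drift(n='-319')
← 2182-01-16
→ yhop(n='6')
← 2188-01-16
→ drift(n='42')
← 2188-02-27
→ closeout()
← 2188-02-29
→ lunge(n='32')
← 2190-10-29
→ spanto(d='2191-04-23')
← 176
→ pin(d='2216-07-23')
← 2216-07-23
→ pin(d='2136-08-02')
← 2136-08-02
→ drift(n='-379')
← 2135-07-20

Answer: 2190-10-29


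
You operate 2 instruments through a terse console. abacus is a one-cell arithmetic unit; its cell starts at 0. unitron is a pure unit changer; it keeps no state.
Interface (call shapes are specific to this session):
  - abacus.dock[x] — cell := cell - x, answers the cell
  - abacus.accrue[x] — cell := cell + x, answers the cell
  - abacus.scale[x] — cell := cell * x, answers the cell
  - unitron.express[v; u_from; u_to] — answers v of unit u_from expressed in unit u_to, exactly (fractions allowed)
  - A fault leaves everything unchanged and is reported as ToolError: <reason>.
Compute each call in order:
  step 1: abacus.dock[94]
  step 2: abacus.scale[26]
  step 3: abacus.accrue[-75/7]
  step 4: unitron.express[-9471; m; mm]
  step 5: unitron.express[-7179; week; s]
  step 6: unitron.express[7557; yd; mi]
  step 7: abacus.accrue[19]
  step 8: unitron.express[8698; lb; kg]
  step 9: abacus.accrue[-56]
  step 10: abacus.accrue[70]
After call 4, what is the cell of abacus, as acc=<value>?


Answer: acc=-17183/7

Derivation:
-> dock(94)
<- -94
-> scale(26)
<- -2444
-> accrue(-75/7)
<- -17183/7
-> express(-9471, m, mm)
<- -9471000
-> express(-7179, week, s)
<- -4341859200
-> express(7557, yd, mi)
<- 687/160
-> accrue(19)
<- -17050/7
-> express(8698, lb, kg)
<- 197267321713/50000000
-> accrue(-56)
<- -17442/7
-> accrue(70)
<- -16952/7


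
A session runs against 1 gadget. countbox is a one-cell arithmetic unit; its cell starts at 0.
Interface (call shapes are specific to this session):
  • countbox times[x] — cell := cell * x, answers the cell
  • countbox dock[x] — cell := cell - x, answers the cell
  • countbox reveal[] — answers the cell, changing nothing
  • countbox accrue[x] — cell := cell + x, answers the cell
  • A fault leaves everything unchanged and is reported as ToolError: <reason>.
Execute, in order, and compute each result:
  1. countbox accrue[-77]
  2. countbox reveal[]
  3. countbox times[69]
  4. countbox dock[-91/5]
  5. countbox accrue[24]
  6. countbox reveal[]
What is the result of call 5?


[in] countbox accrue x='-77'
[out] -77
[in] countbox reveal
[out] -77
[in] countbox times x='69'
[out] -5313
[in] countbox dock x='-91/5'
[out] -26474/5
[in] countbox accrue x='24'
[out] -26354/5
[in] countbox reveal
[out] -26354/5

Answer: -26354/5


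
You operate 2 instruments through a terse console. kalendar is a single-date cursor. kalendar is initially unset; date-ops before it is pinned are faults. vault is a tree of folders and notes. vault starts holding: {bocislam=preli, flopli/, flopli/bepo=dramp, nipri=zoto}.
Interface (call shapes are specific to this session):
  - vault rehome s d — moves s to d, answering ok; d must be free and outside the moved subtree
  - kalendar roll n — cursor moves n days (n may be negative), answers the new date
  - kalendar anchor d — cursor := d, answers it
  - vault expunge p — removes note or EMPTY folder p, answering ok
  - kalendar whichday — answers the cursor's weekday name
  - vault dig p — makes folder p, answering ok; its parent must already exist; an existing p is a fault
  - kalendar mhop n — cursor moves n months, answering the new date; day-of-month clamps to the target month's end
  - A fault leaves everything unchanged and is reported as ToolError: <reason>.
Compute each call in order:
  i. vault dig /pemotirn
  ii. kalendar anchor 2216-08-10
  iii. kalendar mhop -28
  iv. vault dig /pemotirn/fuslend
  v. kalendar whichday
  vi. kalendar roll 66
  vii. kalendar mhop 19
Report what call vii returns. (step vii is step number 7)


Answer: 2216-01-15

Derivation:
==> vault dig(p=/pemotirn)
<== ok
==> kalendar anchor(d=2216-08-10)
<== 2216-08-10
==> kalendar mhop(n=-28)
<== 2214-04-10
==> vault dig(p=/pemotirn/fuslend)
<== ok
==> kalendar whichday()
<== Sunday
==> kalendar roll(n=66)
<== 2214-06-15
==> kalendar mhop(n=19)
<== 2216-01-15


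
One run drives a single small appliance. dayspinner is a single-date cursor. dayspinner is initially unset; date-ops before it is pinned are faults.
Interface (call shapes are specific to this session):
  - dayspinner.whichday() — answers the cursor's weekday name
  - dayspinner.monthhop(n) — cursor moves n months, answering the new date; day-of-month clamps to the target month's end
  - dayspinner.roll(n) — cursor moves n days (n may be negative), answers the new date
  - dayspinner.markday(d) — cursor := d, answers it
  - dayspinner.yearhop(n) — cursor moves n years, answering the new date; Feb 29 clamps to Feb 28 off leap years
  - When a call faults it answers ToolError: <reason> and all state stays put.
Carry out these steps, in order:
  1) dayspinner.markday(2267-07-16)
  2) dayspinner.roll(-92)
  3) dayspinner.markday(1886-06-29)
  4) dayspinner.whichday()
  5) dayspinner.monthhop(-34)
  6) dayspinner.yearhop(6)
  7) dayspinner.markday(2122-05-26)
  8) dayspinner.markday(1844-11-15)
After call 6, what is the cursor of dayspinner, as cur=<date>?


% dayspinner.markday d→2267-07-16
[out] 2267-07-16
% dayspinner.roll n→-92
[out] 2267-04-15
% dayspinner.markday d→1886-06-29
[out] 1886-06-29
% dayspinner.whichday
[out] Tuesday
% dayspinner.monthhop n→-34
[out] 1883-08-29
% dayspinner.yearhop n→6
[out] 1889-08-29
% dayspinner.markday d→2122-05-26
[out] 2122-05-26
% dayspinner.markday d→1844-11-15
[out] 1844-11-15

Answer: cur=1889-08-29


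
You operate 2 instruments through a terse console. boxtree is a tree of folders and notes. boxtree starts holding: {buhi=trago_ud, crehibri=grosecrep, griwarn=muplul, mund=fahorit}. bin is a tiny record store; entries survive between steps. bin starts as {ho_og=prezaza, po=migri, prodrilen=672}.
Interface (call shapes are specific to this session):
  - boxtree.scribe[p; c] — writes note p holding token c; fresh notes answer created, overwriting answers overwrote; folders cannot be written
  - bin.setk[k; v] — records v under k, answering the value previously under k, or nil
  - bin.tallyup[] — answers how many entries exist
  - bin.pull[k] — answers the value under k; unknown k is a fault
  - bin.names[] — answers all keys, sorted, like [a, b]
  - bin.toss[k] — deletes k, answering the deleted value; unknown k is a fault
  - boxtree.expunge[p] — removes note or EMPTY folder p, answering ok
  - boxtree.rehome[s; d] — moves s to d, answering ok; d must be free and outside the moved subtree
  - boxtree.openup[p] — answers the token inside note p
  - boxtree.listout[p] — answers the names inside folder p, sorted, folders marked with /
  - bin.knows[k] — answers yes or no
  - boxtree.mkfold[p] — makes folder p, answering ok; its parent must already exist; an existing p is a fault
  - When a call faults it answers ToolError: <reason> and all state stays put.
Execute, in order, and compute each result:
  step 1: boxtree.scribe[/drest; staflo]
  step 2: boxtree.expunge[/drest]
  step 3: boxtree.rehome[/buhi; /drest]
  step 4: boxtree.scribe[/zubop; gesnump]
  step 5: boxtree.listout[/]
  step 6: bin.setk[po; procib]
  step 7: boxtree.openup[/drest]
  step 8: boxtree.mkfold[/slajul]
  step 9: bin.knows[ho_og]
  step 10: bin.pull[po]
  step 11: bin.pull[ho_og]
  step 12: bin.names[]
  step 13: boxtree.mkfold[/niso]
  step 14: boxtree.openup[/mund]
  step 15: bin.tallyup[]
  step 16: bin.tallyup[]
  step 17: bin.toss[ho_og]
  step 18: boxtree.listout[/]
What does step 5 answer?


Then scribe using p: /drest, c: staflo, — result: created.
I try expunge using p: /drest, giving ok.
Now I run rehome using s: /buhi, d: /drest, and observe ok.
Then scribe using p: /zubop, c: gesnump, and see created.
I invoke listout using p: /, and get [crehibri, drest, griwarn, mund, zubop].
Using setk using k: po, v: procib, — result: migri.
I run openup using p: /drest, yielding trago_ud.
I run mkfold using p: /slajul, yielding ok.
I run knows using k: ho_og, and observe yes.
Now I run pull using k: po, and observe procib.
I invoke pull using k: ho_og, and observe prezaza.
Next I call names, which returns [ho_og, po, prodrilen].
Invoking mkfold using p: /niso, → ok.
Then openup using p: /mund, and observe fahorit.
Using tallyup, and observe 3.
I try tallyup(), — result: 3.
I try toss using k: ho_og, giving prezaza.
Now I run listout using p: /, giving [crehibri, drest, griwarn, mund, niso/, slajul/, zubop].

Answer: [crehibri, drest, griwarn, mund, zubop]


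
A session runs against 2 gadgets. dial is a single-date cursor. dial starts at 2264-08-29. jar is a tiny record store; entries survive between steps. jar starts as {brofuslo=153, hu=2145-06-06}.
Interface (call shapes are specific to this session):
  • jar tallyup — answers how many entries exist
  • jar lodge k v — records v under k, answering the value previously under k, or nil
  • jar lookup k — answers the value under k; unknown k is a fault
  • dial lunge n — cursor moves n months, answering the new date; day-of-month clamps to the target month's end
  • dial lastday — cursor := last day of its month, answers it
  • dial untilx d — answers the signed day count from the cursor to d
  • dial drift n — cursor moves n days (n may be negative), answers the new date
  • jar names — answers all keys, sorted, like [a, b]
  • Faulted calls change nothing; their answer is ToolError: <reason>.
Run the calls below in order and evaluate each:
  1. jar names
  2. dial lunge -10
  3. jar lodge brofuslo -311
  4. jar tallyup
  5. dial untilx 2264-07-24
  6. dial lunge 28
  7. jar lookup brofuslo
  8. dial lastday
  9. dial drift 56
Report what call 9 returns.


>> jar names()
<< [brofuslo, hu]
>> dial lunge(n→-10)
<< 2263-10-29
>> jar lodge(k→brofuslo, v→-311)
<< 153
>> jar tallyup()
<< 2
>> dial untilx(d→2264-07-24)
<< 269
>> dial lunge(n→28)
<< 2266-02-28
>> jar lookup(k→brofuslo)
<< -311
>> dial lastday()
<< 2266-02-28
>> dial drift(n→56)
<< 2266-04-25

Answer: 2266-04-25


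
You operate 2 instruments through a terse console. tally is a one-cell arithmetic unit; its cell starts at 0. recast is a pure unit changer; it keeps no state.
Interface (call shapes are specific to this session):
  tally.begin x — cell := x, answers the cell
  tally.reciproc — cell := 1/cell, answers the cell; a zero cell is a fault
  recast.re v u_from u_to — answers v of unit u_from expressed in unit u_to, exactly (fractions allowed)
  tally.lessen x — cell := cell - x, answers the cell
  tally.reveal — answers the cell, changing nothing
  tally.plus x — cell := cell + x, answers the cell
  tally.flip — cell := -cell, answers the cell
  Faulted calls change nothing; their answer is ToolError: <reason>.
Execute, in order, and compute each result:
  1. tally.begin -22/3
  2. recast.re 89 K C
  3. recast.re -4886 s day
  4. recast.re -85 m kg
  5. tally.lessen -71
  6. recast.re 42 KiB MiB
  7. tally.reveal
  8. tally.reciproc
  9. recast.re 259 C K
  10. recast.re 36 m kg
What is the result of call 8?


I try begin passing x: -22/3, and get -22/3.
Next I call re passing v: 89, u_from: K, u_to: C, giving -3683/20.
I invoke re passing v: -4886, u_from: s, u_to: day, and observe -2443/43200.
Calling re passing v: -85, u_from: m, u_to: kg, which returns ToolError: incompatible units.
Then lessen passing x: -71, → 191/3.
I invoke re passing v: 42, u_from: KiB, u_to: MiB, — result: 21/512.
Next I call reveal, → 191/3.
Now I run reciproc(), giving 3/191.
I use re passing v: 259, u_from: C, u_to: K, → 10643/20.
I try re passing v: 36, u_from: m, u_to: kg, yielding ToolError: incompatible units.

Answer: 3/191


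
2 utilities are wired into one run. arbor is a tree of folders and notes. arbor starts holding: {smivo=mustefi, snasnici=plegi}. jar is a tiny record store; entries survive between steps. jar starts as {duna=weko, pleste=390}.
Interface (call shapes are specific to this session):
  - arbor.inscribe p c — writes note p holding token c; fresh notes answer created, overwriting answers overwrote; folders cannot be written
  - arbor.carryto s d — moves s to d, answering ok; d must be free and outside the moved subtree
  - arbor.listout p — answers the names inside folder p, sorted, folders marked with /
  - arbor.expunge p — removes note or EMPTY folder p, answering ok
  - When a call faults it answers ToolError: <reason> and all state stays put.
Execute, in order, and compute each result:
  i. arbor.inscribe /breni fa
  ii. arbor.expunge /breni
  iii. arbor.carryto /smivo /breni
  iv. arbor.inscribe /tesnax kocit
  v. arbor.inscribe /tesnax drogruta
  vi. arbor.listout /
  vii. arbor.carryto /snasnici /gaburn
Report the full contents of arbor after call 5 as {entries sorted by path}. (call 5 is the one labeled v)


>>> arbor.inscribe p→/breni c→fa
:: created
>>> arbor.expunge p→/breni
:: ok
>>> arbor.carryto s→/smivo d→/breni
:: ok
>>> arbor.inscribe p→/tesnax c→kocit
:: created
>>> arbor.inscribe p→/tesnax c→drogruta
:: overwrote
>>> arbor.listout p→/
:: [breni, snasnici, tesnax]
>>> arbor.carryto s→/snasnici d→/gaburn
:: ok

Answer: {breni=mustefi, snasnici=plegi, tesnax=drogruta}


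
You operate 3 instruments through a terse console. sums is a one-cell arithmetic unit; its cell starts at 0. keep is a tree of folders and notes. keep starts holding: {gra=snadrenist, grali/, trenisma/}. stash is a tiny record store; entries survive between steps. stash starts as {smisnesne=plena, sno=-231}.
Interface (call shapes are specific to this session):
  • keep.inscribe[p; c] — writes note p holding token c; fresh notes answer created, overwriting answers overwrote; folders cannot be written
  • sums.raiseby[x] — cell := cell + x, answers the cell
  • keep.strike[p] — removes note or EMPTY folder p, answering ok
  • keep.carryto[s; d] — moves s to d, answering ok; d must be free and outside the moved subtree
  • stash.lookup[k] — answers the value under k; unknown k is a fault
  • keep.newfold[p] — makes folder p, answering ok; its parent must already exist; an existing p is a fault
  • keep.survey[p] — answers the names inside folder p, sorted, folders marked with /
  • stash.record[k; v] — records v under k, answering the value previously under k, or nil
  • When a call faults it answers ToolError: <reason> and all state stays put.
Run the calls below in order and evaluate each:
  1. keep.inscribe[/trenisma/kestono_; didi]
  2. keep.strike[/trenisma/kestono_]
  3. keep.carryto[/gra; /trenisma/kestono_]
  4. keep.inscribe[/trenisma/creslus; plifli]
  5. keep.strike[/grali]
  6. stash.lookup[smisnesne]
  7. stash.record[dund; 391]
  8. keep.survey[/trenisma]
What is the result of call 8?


Answer: [creslus, kestono_]

Derivation:
I call keep.inscribe with p=/trenisma/kestono_, c=didi: created.
I run keep.strike with p=/trenisma/kestono_, yielding ok.
Then keep.carryto with s=/gra, d=/trenisma/kestono_, yielding ok.
Next I call keep.inscribe with p=/trenisma/creslus, c=plifli, and observe created.
Next I call keep.strike with p=/grali, yielding ok.
Invoking stash.lookup with k=smisnesne, and observe plena.
I try stash.record with k=dund, v=391, and observe nil.
I invoke keep.survey with p=/trenisma, and get [creslus, kestono_].


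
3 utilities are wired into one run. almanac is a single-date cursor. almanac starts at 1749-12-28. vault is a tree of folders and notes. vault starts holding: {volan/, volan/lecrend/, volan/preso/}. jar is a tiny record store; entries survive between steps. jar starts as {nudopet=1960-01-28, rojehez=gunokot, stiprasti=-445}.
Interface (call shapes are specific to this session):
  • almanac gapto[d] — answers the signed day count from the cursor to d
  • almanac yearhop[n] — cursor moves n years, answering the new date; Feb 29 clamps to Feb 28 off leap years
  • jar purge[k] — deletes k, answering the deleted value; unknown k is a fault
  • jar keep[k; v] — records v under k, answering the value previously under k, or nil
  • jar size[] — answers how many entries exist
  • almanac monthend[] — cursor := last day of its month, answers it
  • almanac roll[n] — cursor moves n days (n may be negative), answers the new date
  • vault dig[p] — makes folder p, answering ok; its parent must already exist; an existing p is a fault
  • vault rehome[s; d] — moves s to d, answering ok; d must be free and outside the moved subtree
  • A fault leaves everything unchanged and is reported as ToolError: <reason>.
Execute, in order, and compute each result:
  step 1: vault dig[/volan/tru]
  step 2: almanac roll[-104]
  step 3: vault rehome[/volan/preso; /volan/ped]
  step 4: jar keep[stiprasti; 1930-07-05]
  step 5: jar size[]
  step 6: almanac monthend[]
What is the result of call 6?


Answer: 1749-09-30

Derivation:
// vault dig(p='/volan/tru') : ok
// almanac roll(n='-104') : 1749-09-15
// vault rehome(s='/volan/preso', d='/volan/ped') : ok
// jar keep(k='stiprasti', v='1930-07-05') : -445
// jar size() : 3
// almanac monthend() : 1749-09-30


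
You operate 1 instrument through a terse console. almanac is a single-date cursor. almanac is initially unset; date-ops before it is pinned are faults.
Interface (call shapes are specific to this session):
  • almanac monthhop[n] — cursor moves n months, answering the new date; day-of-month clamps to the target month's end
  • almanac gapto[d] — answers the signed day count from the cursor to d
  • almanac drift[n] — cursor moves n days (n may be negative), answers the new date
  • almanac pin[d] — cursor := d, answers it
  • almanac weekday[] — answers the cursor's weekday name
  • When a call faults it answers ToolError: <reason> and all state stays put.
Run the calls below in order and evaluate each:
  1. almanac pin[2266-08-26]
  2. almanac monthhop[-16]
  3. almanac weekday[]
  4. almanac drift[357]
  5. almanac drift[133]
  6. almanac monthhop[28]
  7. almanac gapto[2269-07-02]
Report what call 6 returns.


Act: almanac pin[d→2266-08-26]
Obs: 2266-08-26
Act: almanac monthhop[n→-16]
Obs: 2265-04-26
Act: almanac weekday[]
Obs: Wednesday
Act: almanac drift[n→357]
Obs: 2266-04-18
Act: almanac drift[n→133]
Obs: 2266-08-29
Act: almanac monthhop[n→28]
Obs: 2268-12-29
Act: almanac gapto[d→2269-07-02]
Obs: 185

Answer: 2268-12-29


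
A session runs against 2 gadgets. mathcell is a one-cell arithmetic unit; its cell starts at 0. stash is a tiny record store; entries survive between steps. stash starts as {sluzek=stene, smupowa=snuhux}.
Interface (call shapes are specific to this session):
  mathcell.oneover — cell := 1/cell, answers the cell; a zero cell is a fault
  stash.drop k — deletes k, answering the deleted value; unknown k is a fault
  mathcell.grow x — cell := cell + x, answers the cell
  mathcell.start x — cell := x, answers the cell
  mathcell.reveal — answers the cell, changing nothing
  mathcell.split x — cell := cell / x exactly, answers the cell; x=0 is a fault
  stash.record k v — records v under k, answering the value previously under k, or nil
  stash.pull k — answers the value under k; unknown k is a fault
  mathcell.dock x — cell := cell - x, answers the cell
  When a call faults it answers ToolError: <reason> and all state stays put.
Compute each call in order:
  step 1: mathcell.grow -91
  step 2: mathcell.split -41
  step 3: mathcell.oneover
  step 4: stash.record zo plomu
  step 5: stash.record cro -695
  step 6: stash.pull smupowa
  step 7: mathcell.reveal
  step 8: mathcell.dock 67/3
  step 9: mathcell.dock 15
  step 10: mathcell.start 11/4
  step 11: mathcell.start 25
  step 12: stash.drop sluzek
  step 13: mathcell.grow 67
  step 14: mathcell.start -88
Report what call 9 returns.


Next I call mathcell.grow using -91, — result: -91.
Invoking mathcell.split using -41, → 91/41.
I run mathcell.oneover, giving 41/91.
I run stash.record using zo, plomu, and see nil.
Invoking stash.record using cro, -695, — result: nil.
Invoking stash.pull using smupowa, → snuhux.
Next I call mathcell.reveal, giving 41/91.
Next I call mathcell.dock using 67/3, and observe -5974/273.
Calling mathcell.dock using 15, which returns -10069/273.
Invoking mathcell.start using 11/4, yielding 11/4.
Next I call mathcell.start using 25, and see 25.
Now I run stash.drop using sluzek, giving stene.
Invoking mathcell.grow using 67: 92.
Invoking mathcell.start using -88: -88.

Answer: -10069/273


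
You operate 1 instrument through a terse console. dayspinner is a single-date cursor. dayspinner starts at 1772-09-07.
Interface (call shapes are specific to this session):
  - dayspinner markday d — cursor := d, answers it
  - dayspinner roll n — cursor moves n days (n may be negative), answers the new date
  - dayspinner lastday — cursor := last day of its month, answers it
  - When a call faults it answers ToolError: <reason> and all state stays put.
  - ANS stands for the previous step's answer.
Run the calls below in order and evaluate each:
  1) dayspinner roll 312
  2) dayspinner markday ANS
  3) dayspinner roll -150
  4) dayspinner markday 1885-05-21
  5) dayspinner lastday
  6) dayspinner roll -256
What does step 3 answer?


CALL dayspinner roll[n: 312]
RET  1773-07-16
CALL dayspinner markday[d: ANS]
RET  1773-07-16
CALL dayspinner roll[n: -150]
RET  1773-02-16
CALL dayspinner markday[d: 1885-05-21]
RET  1885-05-21
CALL dayspinner lastday[]
RET  1885-05-31
CALL dayspinner roll[n: -256]
RET  1884-09-17

Answer: 1773-02-16


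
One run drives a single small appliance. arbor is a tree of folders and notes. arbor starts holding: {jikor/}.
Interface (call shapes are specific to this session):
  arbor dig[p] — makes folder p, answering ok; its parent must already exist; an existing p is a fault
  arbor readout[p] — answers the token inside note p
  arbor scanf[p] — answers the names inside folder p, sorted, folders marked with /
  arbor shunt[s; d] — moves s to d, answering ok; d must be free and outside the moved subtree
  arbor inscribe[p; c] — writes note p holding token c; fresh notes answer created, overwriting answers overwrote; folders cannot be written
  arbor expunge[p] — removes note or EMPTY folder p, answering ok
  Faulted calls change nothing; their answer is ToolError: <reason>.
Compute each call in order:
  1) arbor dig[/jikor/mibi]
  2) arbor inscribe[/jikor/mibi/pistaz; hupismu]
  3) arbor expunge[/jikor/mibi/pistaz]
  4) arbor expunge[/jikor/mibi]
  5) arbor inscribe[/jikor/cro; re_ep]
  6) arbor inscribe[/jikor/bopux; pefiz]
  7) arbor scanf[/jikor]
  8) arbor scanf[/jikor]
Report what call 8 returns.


Answer: [bopux, cro]

Derivation:
Now I run arbor dig with p: /jikor/mibi, yielding ok.
Now I run arbor inscribe with p: /jikor/mibi/pistaz, c: hupismu, — result: created.
Using arbor expunge with p: /jikor/mibi/pistaz, giving ok.
I invoke arbor expunge with p: /jikor/mibi, yielding ok.
I call arbor inscribe with p: /jikor/cro, c: re_ep, yielding created.
Next I call arbor inscribe with p: /jikor/bopux, c: pefiz, which returns created.
Then arbor scanf with p: /jikor, and get [bopux, cro].
I try arbor scanf with p: /jikor, yielding [bopux, cro].


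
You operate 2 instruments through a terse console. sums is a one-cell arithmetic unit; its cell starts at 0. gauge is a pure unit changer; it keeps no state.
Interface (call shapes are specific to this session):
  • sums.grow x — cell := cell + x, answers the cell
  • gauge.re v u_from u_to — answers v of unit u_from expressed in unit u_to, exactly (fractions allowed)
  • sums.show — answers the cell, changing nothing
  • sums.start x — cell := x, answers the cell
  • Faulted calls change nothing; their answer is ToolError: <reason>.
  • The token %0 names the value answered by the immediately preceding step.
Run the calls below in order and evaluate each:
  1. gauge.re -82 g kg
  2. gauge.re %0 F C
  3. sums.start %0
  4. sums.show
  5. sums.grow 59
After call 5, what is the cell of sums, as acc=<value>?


Answer: acc=12353/300

Derivation:
Act: gauge.re[v: -82; u_from: g; u_to: kg]
Obs: -41/500
Act: gauge.re[v: %0; u_from: F; u_to: C]
Obs: -5347/300
Act: sums.start[x: %0]
Obs: -5347/300
Act: sums.show[]
Obs: -5347/300
Act: sums.grow[x: 59]
Obs: 12353/300


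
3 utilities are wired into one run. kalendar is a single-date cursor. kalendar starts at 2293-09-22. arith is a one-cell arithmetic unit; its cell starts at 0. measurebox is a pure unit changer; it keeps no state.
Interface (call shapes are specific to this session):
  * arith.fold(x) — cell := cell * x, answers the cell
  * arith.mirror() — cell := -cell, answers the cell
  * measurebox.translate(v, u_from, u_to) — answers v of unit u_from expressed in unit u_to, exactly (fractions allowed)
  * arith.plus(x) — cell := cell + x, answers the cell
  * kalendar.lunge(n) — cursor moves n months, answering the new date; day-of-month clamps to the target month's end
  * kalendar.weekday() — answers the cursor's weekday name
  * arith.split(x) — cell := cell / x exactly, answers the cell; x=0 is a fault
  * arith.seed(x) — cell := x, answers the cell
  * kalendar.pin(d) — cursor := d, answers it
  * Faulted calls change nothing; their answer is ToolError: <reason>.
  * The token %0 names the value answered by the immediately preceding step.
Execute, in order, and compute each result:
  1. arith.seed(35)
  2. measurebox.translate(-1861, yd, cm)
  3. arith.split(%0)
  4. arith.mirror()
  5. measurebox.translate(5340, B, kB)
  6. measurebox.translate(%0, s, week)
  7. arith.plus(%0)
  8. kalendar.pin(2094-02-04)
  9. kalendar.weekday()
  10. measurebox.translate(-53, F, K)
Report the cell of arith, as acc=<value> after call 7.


→ arith.seed(35)
← 35
→ measurebox.translate(-1861, yd, cm)
← -4254246/25
→ arith.split(%0)
← -875/4254246
→ arith.mirror()
← 875/4254246
→ measurebox.translate(5340, B, kB)
← 267/50
→ measurebox.translate(%0, s, week)
← 89/10080000
→ arith.plus(%0)
← 170344961/794125920000
→ kalendar.pin(2094-02-04)
← 2094-02-04
→ kalendar.weekday()
← Thursday
→ measurebox.translate(-53, F, K)
← 40667/180

Answer: acc=170344961/794125920000


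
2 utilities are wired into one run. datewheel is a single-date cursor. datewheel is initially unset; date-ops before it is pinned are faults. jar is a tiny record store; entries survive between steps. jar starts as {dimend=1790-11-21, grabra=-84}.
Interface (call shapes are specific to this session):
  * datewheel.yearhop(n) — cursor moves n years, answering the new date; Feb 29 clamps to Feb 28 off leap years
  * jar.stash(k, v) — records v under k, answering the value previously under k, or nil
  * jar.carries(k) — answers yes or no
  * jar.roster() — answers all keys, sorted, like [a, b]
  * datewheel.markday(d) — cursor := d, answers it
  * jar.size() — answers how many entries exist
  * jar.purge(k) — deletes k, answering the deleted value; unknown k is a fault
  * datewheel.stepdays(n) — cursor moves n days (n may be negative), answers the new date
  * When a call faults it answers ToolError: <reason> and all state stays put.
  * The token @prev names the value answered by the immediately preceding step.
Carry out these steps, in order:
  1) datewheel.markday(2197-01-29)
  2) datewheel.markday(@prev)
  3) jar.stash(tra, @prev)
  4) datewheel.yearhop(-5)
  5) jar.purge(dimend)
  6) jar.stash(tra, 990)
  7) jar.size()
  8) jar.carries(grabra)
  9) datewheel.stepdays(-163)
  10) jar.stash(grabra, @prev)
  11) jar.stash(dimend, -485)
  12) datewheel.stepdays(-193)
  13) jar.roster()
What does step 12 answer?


Answer: 2191-02-07

Derivation:
~$ datewheel.markday d: 2197-01-29
  2197-01-29
~$ datewheel.markday d: @prev
  2197-01-29
~$ jar.stash k: tra v: @prev
  nil
~$ datewheel.yearhop n: -5
  2192-01-29
~$ jar.purge k: dimend
  1790-11-21
~$ jar.stash k: tra v: 990
  2197-01-29
~$ jar.size
  2
~$ jar.carries k: grabra
  yes
~$ datewheel.stepdays n: -163
  2191-08-19
~$ jar.stash k: grabra v: @prev
  -84
~$ jar.stash k: dimend v: -485
  nil
~$ datewheel.stepdays n: -193
  2191-02-07
~$ jar.roster
  [dimend, grabra, tra]
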